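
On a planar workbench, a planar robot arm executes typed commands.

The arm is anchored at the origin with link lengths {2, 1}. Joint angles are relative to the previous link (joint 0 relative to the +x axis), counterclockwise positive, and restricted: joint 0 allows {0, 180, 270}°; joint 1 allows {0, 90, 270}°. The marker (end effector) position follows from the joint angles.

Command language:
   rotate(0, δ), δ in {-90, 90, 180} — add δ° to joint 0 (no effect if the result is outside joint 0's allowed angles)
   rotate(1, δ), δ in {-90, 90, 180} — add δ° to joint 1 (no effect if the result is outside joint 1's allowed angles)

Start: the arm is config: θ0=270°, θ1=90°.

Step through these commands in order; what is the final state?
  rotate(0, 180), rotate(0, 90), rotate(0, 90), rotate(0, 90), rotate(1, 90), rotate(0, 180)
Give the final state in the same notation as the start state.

begin: config: θ0=270°, θ1=90°
[1] after rotate(0, 180): config: θ0=270°, θ1=90°
[2] after rotate(0, 90): config: θ0=0°, θ1=90°
[3] after rotate(0, 90): config: θ0=0°, θ1=90°
[4] after rotate(0, 90): config: θ0=0°, θ1=90°
[5] after rotate(1, 90): config: θ0=0°, θ1=90°
[6] after rotate(0, 180): config: θ0=180°, θ1=90°

config: θ0=180°, θ1=90°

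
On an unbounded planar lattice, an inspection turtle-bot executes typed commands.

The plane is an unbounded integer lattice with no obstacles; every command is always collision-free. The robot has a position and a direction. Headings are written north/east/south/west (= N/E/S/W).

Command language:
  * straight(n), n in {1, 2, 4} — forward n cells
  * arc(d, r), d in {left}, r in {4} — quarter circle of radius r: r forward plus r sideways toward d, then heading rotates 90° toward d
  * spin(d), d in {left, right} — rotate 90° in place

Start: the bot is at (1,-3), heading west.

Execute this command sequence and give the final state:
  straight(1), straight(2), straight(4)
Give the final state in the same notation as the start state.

at (-6,-3), heading west

from: at (1,-3), heading west
1. straight(1) → at (0,-3), heading west
2. straight(2) → at (-2,-3), heading west
3. straight(4) → at (-6,-3), heading west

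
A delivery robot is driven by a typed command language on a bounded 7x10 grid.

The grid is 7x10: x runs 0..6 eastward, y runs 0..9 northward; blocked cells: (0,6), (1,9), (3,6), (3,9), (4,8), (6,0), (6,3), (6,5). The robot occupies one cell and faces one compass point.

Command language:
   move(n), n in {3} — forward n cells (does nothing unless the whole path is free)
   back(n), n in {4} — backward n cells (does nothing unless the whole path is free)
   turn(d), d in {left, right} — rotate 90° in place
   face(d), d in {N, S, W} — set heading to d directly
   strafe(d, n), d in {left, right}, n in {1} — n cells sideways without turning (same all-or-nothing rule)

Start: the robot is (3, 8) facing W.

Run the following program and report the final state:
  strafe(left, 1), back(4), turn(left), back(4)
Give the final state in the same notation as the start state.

initial: (3, 8) facing W
t=1 strafe(left, 1) ⇒ (3, 7) facing W
t=2 back(4) ⇒ (3, 7) facing W
t=3 turn(left) ⇒ (3, 7) facing S
t=4 back(4) ⇒ (3, 7) facing S

(3, 7) facing S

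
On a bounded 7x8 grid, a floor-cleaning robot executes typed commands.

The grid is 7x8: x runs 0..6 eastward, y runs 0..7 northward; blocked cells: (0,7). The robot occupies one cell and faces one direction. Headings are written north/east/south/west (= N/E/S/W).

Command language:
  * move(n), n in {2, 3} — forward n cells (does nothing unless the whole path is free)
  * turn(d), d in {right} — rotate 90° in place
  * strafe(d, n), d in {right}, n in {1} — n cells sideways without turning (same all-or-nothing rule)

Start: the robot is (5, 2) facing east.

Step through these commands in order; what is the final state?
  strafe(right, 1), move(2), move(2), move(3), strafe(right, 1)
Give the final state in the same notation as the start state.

(5, 0) facing east

initial: (5, 2) facing east
[1] after strafe(right, 1): (5, 1) facing east
[2] after move(2): (5, 1) facing east
[3] after move(2): (5, 1) facing east
[4] after move(3): (5, 1) facing east
[5] after strafe(right, 1): (5, 0) facing east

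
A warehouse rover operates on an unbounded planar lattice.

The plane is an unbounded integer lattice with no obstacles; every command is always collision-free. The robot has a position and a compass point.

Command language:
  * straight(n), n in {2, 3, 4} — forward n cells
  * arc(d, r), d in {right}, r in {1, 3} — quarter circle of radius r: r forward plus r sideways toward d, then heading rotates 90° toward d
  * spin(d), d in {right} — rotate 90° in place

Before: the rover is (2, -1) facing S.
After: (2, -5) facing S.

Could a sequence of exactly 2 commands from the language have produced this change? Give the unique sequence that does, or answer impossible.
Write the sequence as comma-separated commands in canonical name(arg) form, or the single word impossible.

key: still facing S at the end — nothing in the sequence rotates
t0: (2, -1) facing S
step 1 (straight(2)): (2, -3) facing S
step 2 (straight(2)): (2, -5) facing S
no rival 2-sequence matches.

straight(2), straight(2)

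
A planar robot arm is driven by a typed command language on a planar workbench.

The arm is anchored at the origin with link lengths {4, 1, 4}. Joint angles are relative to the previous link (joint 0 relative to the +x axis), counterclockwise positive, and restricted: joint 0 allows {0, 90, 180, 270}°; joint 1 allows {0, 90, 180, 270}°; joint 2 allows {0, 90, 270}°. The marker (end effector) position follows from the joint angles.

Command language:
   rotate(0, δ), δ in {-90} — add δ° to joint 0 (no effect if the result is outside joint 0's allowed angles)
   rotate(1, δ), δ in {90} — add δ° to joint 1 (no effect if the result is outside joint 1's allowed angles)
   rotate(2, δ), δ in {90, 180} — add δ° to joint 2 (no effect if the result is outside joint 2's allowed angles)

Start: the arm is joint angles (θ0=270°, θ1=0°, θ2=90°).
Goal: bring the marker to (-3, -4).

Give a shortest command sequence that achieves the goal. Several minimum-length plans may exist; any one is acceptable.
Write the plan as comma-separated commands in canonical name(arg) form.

rotate(1, 90), rotate(1, 90), rotate(0, -90), rotate(2, 180)

begin: joint angles (θ0=270°, θ1=0°, θ2=90°)
t=1 rotate(1, 90) ⇒ joint angles (θ0=270°, θ1=90°, θ2=90°)
t=2 rotate(1, 90) ⇒ joint angles (θ0=270°, θ1=180°, θ2=90°)
t=3 rotate(0, -90) ⇒ joint angles (θ0=180°, θ1=180°, θ2=90°)
t=4 rotate(2, 180) ⇒ joint angles (θ0=180°, θ1=180°, θ2=270°)
nothing shorter than 4 reaches the goal.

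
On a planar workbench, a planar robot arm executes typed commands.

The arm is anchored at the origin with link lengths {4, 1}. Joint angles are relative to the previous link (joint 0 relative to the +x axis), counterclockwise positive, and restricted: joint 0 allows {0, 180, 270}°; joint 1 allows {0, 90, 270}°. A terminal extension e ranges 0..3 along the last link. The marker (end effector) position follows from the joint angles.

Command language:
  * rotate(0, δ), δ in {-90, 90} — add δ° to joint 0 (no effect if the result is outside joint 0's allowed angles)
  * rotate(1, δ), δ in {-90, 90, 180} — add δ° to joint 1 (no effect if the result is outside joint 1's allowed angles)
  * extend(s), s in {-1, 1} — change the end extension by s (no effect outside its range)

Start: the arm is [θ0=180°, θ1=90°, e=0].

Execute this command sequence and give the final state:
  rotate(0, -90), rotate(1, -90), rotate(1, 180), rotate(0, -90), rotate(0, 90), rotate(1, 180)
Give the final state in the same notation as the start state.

[θ0=270°, θ1=0°, e=0]

from: [θ0=180°, θ1=90°, e=0]
[1] after rotate(0, -90): [θ0=180°, θ1=90°, e=0]
[2] after rotate(1, -90): [θ0=180°, θ1=0°, e=0]
[3] after rotate(1, 180): [θ0=180°, θ1=0°, e=0]
[4] after rotate(0, -90): [θ0=180°, θ1=0°, e=0]
[5] after rotate(0, 90): [θ0=270°, θ1=0°, e=0]
[6] after rotate(1, 180): [θ0=270°, θ1=0°, e=0]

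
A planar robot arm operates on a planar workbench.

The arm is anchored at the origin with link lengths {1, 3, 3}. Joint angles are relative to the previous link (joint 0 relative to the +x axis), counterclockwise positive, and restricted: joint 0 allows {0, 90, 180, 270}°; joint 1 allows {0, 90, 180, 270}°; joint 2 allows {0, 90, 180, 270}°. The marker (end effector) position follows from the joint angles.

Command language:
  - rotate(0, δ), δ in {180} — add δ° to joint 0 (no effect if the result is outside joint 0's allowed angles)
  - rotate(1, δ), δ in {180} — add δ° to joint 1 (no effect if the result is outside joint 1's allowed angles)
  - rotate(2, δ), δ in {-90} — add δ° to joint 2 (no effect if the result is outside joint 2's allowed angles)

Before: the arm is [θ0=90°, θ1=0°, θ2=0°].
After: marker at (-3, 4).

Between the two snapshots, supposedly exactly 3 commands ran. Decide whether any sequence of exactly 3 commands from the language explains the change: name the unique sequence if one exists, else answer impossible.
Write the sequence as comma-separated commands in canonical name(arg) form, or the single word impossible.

t0: [θ0=90°, θ1=0°, θ2=0°]
1. rotate(2, -90) → [θ0=90°, θ1=0°, θ2=270°]
2. rotate(2, -90) → [θ0=90°, θ1=0°, θ2=180°]
3. rotate(2, -90) → [θ0=90°, θ1=0°, θ2=90°]
no rival 3-sequence matches.

rotate(2, -90), rotate(2, -90), rotate(2, -90)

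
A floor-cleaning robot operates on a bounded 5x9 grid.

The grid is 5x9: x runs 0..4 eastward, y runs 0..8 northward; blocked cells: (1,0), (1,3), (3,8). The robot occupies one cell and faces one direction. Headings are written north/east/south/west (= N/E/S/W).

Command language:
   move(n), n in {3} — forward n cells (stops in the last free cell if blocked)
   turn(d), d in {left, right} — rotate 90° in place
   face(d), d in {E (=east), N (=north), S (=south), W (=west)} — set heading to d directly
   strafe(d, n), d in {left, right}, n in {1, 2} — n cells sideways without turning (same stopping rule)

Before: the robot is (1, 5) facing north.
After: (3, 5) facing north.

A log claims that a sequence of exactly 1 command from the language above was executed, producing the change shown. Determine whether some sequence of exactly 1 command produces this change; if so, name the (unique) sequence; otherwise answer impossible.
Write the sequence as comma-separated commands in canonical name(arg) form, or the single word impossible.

strafe(right, 2)

key: heading stays N — the single command does not turn
from: (1, 5) facing north
1. strafe(right, 2) → (3, 5) facing north
uniquely the one of 11 1-step routes that fits.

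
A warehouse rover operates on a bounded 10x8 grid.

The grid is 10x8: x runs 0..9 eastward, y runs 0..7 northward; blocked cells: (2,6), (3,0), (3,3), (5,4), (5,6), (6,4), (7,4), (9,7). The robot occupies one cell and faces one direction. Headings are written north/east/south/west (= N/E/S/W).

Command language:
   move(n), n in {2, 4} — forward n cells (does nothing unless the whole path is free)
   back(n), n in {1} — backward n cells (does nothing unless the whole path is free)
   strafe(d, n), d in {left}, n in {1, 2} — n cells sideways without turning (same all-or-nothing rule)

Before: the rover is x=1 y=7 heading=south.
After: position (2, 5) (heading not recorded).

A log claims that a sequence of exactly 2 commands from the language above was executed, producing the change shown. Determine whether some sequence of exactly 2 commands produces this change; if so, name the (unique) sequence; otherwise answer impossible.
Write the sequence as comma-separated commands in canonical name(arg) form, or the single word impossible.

move(2), strafe(left, 1)

key: order matters: swapping move(2) and strafe(left, 1) lands elsewhere
t0: x=1 y=7 heading=south
[1] after move(2): x=1 y=5 heading=south
[2] after strafe(left, 1): x=2 y=5 heading=south
uniquely the one of 25 2-step routes that fits.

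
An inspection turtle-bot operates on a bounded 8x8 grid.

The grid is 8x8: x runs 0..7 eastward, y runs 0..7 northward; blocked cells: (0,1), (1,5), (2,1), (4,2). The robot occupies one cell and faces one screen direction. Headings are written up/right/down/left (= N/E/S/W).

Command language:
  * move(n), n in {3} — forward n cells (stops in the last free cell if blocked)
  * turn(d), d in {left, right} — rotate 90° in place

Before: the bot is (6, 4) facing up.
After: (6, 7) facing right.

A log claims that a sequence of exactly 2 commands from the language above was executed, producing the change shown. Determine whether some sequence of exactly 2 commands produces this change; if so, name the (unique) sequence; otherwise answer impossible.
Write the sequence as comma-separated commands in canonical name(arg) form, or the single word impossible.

move(3), turn(right)

key: order matters: swapping move(3) and turn(right) lands elsewhere
initial: (6, 4) facing up
step 1 (move(3)): (6, 7) facing up
step 2 (turn(right)): (6, 7) facing right
uniquely the one of 9 2-step routes that fits.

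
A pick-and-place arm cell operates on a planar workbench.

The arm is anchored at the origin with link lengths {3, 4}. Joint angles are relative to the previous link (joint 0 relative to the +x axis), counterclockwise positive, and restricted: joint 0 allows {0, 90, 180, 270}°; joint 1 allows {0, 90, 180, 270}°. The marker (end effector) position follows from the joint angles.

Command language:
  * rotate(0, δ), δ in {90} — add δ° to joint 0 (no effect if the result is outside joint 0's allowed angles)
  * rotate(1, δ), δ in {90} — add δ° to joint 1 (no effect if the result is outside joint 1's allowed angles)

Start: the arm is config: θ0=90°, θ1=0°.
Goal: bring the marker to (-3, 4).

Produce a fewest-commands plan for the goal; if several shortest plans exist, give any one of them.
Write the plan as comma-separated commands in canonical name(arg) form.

rotate(0, 90), rotate(1, 90), rotate(1, 90), rotate(1, 90)

initial: config: θ0=90°, θ1=0°
1. rotate(0, 90) → config: θ0=180°, θ1=0°
2. rotate(1, 90) → config: θ0=180°, θ1=90°
3. rotate(1, 90) → config: θ0=180°, θ1=180°
4. rotate(1, 90) → config: θ0=180°, θ1=270°
minimal: 4 command(s), checked below 4.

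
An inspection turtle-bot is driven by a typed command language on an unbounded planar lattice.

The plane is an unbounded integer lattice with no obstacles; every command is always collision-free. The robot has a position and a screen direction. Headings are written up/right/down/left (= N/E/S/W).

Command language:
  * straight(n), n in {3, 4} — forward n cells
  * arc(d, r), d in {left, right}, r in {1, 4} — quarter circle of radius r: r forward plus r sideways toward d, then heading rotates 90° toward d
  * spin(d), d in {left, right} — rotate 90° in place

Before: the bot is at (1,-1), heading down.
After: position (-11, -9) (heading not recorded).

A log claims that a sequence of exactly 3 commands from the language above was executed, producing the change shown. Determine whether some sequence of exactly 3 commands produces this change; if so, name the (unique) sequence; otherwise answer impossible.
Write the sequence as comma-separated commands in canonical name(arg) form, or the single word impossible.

key: running arc(left, 4) before arc(right, 4) would end elsewhere — order is forced
begin: at (1,-1), heading down
[1] after arc(right, 4): at (-3,-5), heading left
[2] after straight(4): at (-7,-5), heading left
[3] after arc(left, 4): at (-11,-9), heading down
no rival 3-sequence matches.

arc(right, 4), straight(4), arc(left, 4)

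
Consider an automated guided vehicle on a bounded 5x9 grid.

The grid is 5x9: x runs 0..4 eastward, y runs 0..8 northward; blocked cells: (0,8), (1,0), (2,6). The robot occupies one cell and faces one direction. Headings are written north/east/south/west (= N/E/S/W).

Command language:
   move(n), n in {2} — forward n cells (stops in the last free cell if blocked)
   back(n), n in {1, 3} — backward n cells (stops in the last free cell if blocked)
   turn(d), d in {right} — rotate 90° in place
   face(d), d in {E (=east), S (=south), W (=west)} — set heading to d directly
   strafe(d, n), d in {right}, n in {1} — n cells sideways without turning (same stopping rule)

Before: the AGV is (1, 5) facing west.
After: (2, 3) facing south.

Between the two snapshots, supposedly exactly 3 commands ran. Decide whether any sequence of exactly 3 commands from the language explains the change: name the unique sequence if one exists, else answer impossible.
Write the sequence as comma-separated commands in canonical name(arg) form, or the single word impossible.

back(1), face(S), move(2)

key: order matters: swapping back(1) and move(2) lands elsewhere
start: (1, 5) facing west
t=1 back(1) ⇒ (2, 5) facing west
t=2 face(S) ⇒ (2, 5) facing south
t=3 move(2) ⇒ (2, 3) facing south
uniquely the one of 512 3-step routes that fits.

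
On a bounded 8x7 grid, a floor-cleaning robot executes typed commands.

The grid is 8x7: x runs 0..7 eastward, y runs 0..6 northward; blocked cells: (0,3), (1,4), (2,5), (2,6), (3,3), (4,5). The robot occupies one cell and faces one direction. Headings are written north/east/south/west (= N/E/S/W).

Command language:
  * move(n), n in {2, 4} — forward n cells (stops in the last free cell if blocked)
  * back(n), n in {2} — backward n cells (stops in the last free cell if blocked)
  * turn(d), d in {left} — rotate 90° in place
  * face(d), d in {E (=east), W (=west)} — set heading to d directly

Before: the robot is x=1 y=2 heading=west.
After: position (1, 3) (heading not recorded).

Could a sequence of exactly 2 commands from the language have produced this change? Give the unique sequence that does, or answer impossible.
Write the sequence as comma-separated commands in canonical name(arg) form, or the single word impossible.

turn(left), back(2)

key: running back(2) before turn(left) would end elsewhere — order is forced
from: x=1 y=2 heading=west
step 1 (turn(left)): x=1 y=2 heading=south
step 2 (back(2)): x=1 y=3 heading=south
no rival 2-sequence matches.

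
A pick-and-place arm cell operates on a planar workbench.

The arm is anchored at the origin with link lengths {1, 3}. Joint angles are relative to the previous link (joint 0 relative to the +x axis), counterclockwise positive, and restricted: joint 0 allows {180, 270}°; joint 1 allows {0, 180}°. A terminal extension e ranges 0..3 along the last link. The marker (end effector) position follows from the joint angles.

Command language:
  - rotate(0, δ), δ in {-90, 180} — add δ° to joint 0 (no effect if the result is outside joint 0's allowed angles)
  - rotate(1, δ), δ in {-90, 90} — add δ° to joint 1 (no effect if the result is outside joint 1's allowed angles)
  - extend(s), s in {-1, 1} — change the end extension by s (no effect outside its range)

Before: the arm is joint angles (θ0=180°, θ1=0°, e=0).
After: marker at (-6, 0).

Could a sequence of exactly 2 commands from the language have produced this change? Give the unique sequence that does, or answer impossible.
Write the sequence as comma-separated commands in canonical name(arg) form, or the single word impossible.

extend(1), extend(1)

start: joint angles (θ0=180°, θ1=0°, e=0)
1. extend(1) → joint angles (θ0=180°, θ1=0°, e=1)
2. extend(1) → joint angles (θ0=180°, θ1=0°, e=2)
no other 2-command option fits: unique.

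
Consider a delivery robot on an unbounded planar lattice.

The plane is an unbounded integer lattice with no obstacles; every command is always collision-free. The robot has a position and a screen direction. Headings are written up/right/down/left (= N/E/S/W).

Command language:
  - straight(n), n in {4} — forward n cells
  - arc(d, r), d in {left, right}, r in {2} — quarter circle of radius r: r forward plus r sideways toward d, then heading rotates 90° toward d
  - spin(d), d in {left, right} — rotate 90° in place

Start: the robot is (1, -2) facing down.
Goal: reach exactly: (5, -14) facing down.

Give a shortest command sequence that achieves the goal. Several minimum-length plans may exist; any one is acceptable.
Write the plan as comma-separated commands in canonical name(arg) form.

arc(left, 2), arc(right, 2), straight(4), straight(4)

start: (1, -2) facing down
[1] after arc(left, 2): (3, -4) facing right
[2] after arc(right, 2): (5, -6) facing down
[3] after straight(4): (5, -10) facing down
[4] after straight(4): (5, -14) facing down
minimal: 4 command(s), checked below 4.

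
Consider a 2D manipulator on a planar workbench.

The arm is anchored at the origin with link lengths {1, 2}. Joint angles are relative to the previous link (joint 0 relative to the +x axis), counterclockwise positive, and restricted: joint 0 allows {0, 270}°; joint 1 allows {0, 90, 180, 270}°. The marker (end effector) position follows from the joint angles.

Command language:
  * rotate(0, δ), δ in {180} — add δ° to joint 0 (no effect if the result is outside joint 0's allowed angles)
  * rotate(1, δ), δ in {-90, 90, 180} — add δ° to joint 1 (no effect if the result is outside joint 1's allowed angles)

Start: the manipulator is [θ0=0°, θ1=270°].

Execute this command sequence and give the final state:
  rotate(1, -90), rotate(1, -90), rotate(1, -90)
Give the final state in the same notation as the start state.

[θ0=0°, θ1=0°]

from: [θ0=0°, θ1=270°]
[1] after rotate(1, -90): [θ0=0°, θ1=180°]
[2] after rotate(1, -90): [θ0=0°, θ1=90°]
[3] after rotate(1, -90): [θ0=0°, θ1=0°]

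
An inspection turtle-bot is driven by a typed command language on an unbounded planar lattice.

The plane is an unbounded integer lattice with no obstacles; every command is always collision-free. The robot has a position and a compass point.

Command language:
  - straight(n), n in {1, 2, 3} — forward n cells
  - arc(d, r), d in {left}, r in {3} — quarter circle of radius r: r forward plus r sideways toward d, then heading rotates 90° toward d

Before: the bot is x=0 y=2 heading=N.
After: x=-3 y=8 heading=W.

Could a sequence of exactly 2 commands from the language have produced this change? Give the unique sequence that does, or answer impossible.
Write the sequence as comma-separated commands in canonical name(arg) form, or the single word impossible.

key: order matters: swapping straight(3) and arc(left, 3) lands elsewhere
start: x=0 y=2 heading=N
step 1 (straight(3)): x=0 y=5 heading=N
step 2 (arc(left, 3)): x=-3 y=8 heading=W
uniquely the one of 16 2-step routes that fits.

straight(3), arc(left, 3)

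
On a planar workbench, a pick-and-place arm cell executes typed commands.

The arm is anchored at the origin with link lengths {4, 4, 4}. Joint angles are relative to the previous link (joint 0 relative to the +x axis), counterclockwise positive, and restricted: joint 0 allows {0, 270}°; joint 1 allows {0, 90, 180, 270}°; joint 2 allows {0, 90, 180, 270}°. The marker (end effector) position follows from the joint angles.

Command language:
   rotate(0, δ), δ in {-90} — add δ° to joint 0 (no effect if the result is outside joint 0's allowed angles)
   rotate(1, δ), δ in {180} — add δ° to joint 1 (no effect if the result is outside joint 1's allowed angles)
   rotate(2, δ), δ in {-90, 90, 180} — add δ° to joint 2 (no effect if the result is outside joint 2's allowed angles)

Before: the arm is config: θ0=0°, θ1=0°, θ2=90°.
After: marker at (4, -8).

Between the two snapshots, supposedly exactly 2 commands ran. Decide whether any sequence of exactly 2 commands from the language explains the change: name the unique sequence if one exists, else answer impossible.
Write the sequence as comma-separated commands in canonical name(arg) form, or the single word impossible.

rotate(0, -90), rotate(0, -90)

from: config: θ0=0°, θ1=0°, θ2=90°
[1] after rotate(0, -90): config: θ0=270°, θ1=0°, θ2=90°
[2] after rotate(0, -90): config: θ0=270°, θ1=0°, θ2=90°
all 25 alternatives checked — unique.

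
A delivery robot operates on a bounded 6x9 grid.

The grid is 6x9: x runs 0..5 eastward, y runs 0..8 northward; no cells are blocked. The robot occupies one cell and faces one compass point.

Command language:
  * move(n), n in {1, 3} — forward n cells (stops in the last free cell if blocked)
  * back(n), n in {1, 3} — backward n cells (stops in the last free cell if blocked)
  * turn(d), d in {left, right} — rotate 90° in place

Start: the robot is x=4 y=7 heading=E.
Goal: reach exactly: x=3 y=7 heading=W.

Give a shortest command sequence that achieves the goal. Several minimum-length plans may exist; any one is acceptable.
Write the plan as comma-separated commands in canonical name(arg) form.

start: x=4 y=7 heading=E
[1] after turn(left): x=4 y=7 heading=N
[2] after turn(left): x=4 y=7 heading=W
[3] after move(1): x=3 y=7 heading=W
nothing shorter than 3 reaches the goal.

turn(left), turn(left), move(1)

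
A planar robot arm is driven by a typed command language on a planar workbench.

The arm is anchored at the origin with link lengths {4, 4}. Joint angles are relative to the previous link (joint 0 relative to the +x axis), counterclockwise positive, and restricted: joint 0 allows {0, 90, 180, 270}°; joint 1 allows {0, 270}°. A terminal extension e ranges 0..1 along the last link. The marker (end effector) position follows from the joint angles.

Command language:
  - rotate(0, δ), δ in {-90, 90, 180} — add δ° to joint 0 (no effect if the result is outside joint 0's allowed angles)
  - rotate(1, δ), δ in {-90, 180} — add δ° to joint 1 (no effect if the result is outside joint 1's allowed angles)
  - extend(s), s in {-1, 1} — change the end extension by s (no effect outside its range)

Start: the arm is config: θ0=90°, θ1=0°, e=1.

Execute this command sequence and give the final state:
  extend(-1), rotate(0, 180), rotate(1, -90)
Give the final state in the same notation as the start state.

config: θ0=270°, θ1=270°, e=0

start: config: θ0=90°, θ1=0°, e=1
[1] after extend(-1): config: θ0=90°, θ1=0°, e=0
[2] after rotate(0, 180): config: θ0=270°, θ1=0°, e=0
[3] after rotate(1, -90): config: θ0=270°, θ1=270°, e=0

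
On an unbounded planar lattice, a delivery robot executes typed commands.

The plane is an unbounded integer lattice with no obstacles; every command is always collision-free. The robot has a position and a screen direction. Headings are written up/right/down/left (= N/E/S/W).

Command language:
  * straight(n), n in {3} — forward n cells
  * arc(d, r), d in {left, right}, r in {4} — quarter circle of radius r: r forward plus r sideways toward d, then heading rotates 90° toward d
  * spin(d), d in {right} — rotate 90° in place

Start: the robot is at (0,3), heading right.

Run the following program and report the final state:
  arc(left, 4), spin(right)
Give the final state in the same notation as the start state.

begin: at (0,3), heading right
[1] after arc(left, 4): at (4,7), heading up
[2] after spin(right): at (4,7), heading right

at (4,7), heading right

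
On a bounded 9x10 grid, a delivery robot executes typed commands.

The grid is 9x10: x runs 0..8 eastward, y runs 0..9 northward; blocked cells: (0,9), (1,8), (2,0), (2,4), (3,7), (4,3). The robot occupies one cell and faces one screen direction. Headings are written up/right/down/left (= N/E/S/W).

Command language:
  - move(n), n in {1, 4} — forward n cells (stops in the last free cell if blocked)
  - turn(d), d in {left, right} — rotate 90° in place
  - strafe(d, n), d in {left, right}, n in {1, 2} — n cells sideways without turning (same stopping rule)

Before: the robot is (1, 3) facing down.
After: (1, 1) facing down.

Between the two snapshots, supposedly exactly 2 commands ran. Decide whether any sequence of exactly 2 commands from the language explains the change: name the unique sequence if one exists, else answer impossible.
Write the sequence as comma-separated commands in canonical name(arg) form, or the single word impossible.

key: still facing S at the end — nothing in the sequence rotates
t0: (1, 3) facing down
[1] after move(1): (1, 2) facing down
[2] after move(1): (1, 1) facing down
all 64 alternatives checked — unique.

move(1), move(1)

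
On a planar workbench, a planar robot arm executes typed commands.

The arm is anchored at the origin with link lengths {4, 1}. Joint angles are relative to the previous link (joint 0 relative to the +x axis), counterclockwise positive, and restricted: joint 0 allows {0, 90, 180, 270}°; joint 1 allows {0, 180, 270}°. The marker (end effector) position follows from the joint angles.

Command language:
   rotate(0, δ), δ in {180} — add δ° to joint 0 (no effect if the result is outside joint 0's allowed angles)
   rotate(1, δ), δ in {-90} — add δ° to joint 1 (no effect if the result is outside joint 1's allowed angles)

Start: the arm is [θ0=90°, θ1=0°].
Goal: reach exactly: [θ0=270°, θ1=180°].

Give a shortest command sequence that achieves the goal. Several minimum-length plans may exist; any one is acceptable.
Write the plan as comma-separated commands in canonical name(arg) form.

from: [θ0=90°, θ1=0°]
t=1 rotate(0, 180) ⇒ [θ0=270°, θ1=0°]
t=2 rotate(1, -90) ⇒ [θ0=270°, θ1=270°]
t=3 rotate(1, -90) ⇒ [θ0=270°, θ1=180°]
no 2-step plan works, so 3 is optimal.

rotate(0, 180), rotate(1, -90), rotate(1, -90)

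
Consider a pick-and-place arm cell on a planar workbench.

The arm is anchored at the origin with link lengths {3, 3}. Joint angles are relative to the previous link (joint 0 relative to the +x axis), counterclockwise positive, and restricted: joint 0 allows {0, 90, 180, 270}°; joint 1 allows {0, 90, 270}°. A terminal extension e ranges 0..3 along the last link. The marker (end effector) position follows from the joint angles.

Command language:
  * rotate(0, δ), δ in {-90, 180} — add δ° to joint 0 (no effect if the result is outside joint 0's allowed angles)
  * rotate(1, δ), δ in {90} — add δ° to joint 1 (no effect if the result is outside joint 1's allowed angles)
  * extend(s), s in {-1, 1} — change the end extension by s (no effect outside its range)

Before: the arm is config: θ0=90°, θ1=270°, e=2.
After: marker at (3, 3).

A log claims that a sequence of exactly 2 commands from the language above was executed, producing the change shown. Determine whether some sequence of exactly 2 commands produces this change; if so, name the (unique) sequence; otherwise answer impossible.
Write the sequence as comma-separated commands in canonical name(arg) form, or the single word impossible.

start: config: θ0=90°, θ1=270°, e=2
1. extend(-1) → config: θ0=90°, θ1=270°, e=1
2. extend(-1) → config: θ0=90°, θ1=270°, e=0
all 25 alternatives checked — unique.

extend(-1), extend(-1)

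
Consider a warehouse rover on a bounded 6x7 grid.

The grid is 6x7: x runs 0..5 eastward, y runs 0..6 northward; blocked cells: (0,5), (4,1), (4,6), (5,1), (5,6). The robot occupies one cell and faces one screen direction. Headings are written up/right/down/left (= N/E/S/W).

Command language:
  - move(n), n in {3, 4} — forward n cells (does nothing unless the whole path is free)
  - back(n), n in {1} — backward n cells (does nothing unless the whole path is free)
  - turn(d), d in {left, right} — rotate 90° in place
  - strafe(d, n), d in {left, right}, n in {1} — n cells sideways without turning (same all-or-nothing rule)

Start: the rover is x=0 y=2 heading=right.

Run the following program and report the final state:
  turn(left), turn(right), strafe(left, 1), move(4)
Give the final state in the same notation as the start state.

x=4 y=3 heading=right

from: x=0 y=2 heading=right
1. turn(left) → x=0 y=2 heading=up
2. turn(right) → x=0 y=2 heading=right
3. strafe(left, 1) → x=0 y=3 heading=right
4. move(4) → x=4 y=3 heading=right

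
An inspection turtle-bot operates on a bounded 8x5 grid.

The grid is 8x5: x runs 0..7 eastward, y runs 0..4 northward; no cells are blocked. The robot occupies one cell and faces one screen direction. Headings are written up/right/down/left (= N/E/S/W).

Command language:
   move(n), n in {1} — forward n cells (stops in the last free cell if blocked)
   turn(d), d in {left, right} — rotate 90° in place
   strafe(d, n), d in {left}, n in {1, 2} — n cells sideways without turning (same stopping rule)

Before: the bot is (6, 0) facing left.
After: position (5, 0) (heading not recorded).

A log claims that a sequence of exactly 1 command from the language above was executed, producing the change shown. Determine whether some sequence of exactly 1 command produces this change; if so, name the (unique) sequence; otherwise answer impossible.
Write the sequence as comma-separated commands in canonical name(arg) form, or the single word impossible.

move(1)

start: (6, 0) facing left
t=1 move(1) ⇒ (5, 0) facing left
uniquely the one of 5 1-step routes that fits.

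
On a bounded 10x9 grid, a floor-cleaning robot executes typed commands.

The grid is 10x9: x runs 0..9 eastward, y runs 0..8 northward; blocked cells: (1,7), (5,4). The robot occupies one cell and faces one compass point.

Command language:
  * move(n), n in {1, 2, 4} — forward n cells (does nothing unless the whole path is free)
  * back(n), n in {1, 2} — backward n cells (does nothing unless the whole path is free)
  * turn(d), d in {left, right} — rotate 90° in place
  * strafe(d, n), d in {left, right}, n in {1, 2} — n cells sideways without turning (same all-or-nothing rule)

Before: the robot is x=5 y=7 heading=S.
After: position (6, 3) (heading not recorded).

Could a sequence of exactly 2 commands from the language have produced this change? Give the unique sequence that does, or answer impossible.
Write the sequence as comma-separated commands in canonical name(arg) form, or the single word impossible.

key: order matters: swapping strafe(left, 1) and move(4) lands elsewhere
t0: x=5 y=7 heading=S
step 1 (strafe(left, 1)): x=6 y=7 heading=S
step 2 (move(4)): x=6 y=3 heading=S
no other 2-command option fits: unique.

strafe(left, 1), move(4)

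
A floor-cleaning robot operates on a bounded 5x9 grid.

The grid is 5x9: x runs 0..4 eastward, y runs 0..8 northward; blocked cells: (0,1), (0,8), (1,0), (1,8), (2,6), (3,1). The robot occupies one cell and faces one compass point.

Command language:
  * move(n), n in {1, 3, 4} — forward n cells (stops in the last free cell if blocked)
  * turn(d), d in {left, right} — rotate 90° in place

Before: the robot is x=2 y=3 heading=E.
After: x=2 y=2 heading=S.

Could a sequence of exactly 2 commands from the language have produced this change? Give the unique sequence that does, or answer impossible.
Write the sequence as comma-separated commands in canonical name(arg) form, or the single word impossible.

key: running move(1) before turn(right) would end elsewhere — order is forced
initial: x=2 y=3 heading=E
[1] after turn(right): x=2 y=3 heading=S
[2] after move(1): x=2 y=2 heading=S
all 25 alternatives checked — unique.

turn(right), move(1)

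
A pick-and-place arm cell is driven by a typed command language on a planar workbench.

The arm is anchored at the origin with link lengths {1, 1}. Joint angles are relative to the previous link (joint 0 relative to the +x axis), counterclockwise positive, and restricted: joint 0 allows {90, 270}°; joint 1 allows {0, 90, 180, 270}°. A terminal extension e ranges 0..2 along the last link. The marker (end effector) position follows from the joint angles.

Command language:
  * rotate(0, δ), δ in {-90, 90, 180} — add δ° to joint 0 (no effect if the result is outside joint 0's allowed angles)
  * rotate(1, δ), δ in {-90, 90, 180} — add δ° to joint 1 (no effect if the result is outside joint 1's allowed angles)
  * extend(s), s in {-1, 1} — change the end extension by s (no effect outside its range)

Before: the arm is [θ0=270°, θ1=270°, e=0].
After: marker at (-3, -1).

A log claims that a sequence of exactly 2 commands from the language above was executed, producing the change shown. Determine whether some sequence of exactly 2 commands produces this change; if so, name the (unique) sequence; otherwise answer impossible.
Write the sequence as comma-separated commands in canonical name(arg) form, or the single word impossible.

start: [θ0=270°, θ1=270°, e=0]
[1] after extend(1): [θ0=270°, θ1=270°, e=1]
[2] after extend(1): [θ0=270°, θ1=270°, e=2]
all 64 alternatives checked — unique.

extend(1), extend(1)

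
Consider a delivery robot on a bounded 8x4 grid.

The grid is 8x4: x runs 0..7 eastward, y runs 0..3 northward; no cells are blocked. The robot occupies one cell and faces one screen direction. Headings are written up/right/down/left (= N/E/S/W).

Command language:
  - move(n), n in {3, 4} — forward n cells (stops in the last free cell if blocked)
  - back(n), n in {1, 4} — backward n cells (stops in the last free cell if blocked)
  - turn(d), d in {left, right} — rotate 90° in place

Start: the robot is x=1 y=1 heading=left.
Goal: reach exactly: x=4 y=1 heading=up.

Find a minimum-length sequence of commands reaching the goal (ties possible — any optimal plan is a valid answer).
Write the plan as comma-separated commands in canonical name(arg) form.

begin: x=1 y=1 heading=left
t=1 move(3) ⇒ x=0 y=1 heading=left
t=2 back(4) ⇒ x=4 y=1 heading=left
t=3 turn(right) ⇒ x=4 y=1 heading=up
no 2-step plan works, so 3 is optimal.

move(3), back(4), turn(right)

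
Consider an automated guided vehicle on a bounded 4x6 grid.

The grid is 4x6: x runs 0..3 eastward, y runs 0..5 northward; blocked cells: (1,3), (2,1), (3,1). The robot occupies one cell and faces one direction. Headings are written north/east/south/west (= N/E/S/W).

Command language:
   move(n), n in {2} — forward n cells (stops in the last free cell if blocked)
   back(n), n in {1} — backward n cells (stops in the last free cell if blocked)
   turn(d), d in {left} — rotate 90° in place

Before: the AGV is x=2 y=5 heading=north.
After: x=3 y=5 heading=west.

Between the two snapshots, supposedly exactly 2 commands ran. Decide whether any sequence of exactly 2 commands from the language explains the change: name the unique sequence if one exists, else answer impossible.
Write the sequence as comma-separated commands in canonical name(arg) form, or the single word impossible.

key: order matters: swapping turn(left) and back(1) lands elsewhere
t0: x=2 y=5 heading=north
step 1 (turn(left)): x=2 y=5 heading=west
step 2 (back(1)): x=3 y=5 heading=west
all 9 alternatives checked — unique.

turn(left), back(1)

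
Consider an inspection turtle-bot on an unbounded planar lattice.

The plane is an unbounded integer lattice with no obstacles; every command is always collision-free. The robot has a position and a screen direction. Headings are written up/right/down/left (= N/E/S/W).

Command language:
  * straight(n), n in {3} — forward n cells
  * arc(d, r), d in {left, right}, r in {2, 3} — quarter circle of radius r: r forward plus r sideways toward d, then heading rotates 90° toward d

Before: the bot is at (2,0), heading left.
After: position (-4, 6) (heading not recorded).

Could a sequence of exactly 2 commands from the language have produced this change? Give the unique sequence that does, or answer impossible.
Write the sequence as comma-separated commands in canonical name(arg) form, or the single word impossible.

arc(right, 3), arc(left, 3)

key: running arc(left, 3) before arc(right, 3) would end elsewhere — order is forced
from: at (2,0), heading left
step 1 (arc(right, 3)): at (-1,3), heading up
step 2 (arc(left, 3)): at (-4,6), heading left
no other 2-command option fits: unique.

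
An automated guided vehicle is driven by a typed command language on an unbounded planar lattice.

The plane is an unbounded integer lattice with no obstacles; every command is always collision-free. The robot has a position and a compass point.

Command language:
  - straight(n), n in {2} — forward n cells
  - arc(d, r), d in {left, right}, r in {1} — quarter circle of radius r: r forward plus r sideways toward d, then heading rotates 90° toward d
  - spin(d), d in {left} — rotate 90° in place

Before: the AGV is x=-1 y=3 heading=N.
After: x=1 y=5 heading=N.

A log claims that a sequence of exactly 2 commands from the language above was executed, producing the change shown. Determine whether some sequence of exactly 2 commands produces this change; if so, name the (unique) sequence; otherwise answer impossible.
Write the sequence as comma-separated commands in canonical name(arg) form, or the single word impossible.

arc(right, 1), arc(left, 1)

key: order matters: swapping arc(right, 1) and arc(left, 1) lands elsewhere
from: x=-1 y=3 heading=N
t=1 arc(right, 1) ⇒ x=0 y=4 heading=E
t=2 arc(left, 1) ⇒ x=1 y=5 heading=N
uniquely the one of 16 2-step routes that fits.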